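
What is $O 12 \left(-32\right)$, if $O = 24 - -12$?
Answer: $-13824$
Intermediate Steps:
$O = 36$ ($O = 24 + 12 = 36$)
$O 12 \left(-32\right) = 36 \cdot 12 \left(-32\right) = 432 \left(-32\right) = -13824$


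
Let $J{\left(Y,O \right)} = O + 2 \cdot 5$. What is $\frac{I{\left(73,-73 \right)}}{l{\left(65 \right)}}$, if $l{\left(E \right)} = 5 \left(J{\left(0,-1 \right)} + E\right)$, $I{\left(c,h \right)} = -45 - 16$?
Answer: $- \frac{61}{370} \approx -0.16486$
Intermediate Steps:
$I{\left(c,h \right)} = -61$
$J{\left(Y,O \right)} = 10 + O$ ($J{\left(Y,O \right)} = O + 10 = 10 + O$)
$l{\left(E \right)} = 45 + 5 E$ ($l{\left(E \right)} = 5 \left(\left(10 - 1\right) + E\right) = 5 \left(9 + E\right) = 45 + 5 E$)
$\frac{I{\left(73,-73 \right)}}{l{\left(65 \right)}} = - \frac{61}{45 + 5 \cdot 65} = - \frac{61}{45 + 325} = - \frac{61}{370}$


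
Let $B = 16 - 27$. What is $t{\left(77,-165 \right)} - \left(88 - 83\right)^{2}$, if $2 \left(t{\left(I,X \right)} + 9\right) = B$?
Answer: $- \frac{79}{2} \approx -39.5$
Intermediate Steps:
$B = -11$ ($B = 16 - 27 = -11$)
$t{\left(I,X \right)} = - \frac{29}{2}$ ($t{\left(I,X \right)} = -9 + \frac{1}{2} \left(-11\right) = -9 - \frac{11}{2} = - \frac{29}{2}$)
$t{\left(77,-165 \right)} - \left(88 - 83\right)^{2} = - \frac{29}{2} - \left(88 - 83\right)^{2} = - \frac{29}{2} - 5^{2} = - \frac{29}{2} - 25 = - \frac{79}{2}$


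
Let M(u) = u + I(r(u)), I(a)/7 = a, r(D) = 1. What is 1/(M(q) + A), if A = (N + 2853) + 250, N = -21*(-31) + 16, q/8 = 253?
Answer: 1/5801 ≈ 0.00017238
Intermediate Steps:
q = 2024 (q = 8*253 = 2024)
I(a) = 7*a
N = 667 (N = 651 + 16 = 667)
M(u) = 7 + u (M(u) = u + 7*1 = u + 7 = 7 + u)
A = 3770 (A = (667 + 2853) + 250 = 3520 + 250 = 3770)
1/(M(q) + A) = 1/((7 + 2024) + 3770) = 1/(2031 + 3770) = 1/5801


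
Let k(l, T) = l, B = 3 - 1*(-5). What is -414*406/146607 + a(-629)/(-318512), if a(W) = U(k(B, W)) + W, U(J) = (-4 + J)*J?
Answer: -17816415543/15565362928 ≈ -1.1446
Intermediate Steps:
B = 8 (B = 3 + 5 = 8)
U(J) = J*(-4 + J)
a(W) = 32 + W (a(W) = 8*(-4 + 8) + W = 8*4 + W = 32 + W)
-414*406/146607 + a(-629)/(-318512) = -414*406/146607 + (32 - 629)/(-318512) = -168084*1/146607 - 597*(-1/318512) = -56028/48869 + 597/318512 = -17816415543/15565362928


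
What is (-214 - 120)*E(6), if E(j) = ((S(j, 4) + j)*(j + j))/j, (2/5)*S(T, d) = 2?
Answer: -7348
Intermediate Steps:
S(T, d) = 5 (S(T, d) = (5/2)*2 = 5)
E(j) = 10 + 2*j (E(j) = ((5 + j)*(j + j))/j = ((5 + j)*(2*j))/j = (2*j*(5 + j))/j = 10 + 2*j)
(-214 - 120)*E(6) = (-214 - 120)*(10 + 2*6) = -334*(10 + 12) = -334*22 = -7348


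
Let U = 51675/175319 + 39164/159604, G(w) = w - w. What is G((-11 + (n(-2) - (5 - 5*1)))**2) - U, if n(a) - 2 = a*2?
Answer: -3778432504/6995403419 ≈ -0.54013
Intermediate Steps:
n(a) = 2 + 2*a (n(a) = 2 + a*2 = 2 + 2*a)
G(w) = 0
U = 3778432504/6995403419 (U = 51675*(1/175319) + 39164*(1/159604) = 51675/175319 + 9791/39901 = 3778432504/6995403419 ≈ 0.54013)
G((-11 + (n(-2) - (5 - 5*1)))**2) - U = 0 - 1*3778432504/6995403419 = 0 - 3778432504/6995403419 = -3778432504/6995403419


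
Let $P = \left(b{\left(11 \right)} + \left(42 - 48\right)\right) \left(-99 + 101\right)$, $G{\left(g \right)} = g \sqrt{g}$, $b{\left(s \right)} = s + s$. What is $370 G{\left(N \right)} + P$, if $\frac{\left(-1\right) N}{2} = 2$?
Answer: $32 - 2960 i \approx 32.0 - 2960.0 i$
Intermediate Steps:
$N = -4$ ($N = \left(-2\right) 2 = -4$)
$b{\left(s \right)} = 2 s$
$G{\left(g \right)} = g^{\frac{3}{2}}$
$P = 32$ ($P = \left(2 \cdot 11 + \left(42 - 48\right)\right) \left(-99 + 101\right) = \left(22 - 6\right) 2 = 16 \cdot 2 = 32$)
$370 G{\left(N \right)} + P = 370 \left(-4\right)^{\frac{3}{2}} + 32 = 370 \left(- 8 i\right) + 32 = - 2960 i + 32 = 32 - 2960 i$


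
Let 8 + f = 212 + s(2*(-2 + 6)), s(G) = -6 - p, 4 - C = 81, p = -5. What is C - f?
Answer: -280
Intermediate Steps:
C = -77 (C = 4 - 1*81 = 4 - 81 = -77)
s(G) = -1 (s(G) = -6 - 1*(-5) = -6 + 5 = -1)
f = 203 (f = -8 + (212 - 1) = -8 + 211 = 203)
C - f = -77 - 1*203 = -77 - 203 = -280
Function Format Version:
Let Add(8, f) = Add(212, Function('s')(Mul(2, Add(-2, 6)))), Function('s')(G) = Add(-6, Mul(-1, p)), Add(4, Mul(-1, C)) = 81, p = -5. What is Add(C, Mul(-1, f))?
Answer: -280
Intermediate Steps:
C = -77 (C = Add(4, Mul(-1, 81)) = Add(4, -81) = -77)
Function('s')(G) = -1 (Function('s')(G) = Add(-6, Mul(-1, -5)) = Add(-6, 5) = -1)
f = 203 (f = Add(-8, Add(212, -1)) = Add(-8, 211) = 203)
Add(C, Mul(-1, f)) = Add(-77, Mul(-1, 203)) = Add(-77, -203) = -280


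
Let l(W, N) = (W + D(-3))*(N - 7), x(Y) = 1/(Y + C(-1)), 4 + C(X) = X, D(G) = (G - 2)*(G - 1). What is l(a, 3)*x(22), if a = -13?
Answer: -28/17 ≈ -1.6471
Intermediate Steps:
D(G) = (-1 + G)*(-2 + G) (D(G) = (-2 + G)*(-1 + G) = (-1 + G)*(-2 + G))
C(X) = -4 + X
x(Y) = 1/(-5 + Y) (x(Y) = 1/(Y + (-4 - 1)) = 1/(Y - 5) = 1/(-5 + Y))
l(W, N) = (-7 + N)*(20 + W) (l(W, N) = (W + (2 + (-3)² - 3*(-3)))*(N - 7) = (W + (2 + 9 + 9))*(-7 + N) = (W + 20)*(-7 + N) = (20 + W)*(-7 + N) = (-7 + N)*(20 + W))
l(a, 3)*x(22) = (-140 - 7*(-13) + 20*3 + 3*(-13))/(-5 + 22) = (-140 + 91 + 60 - 39)/17 = -28*1/17 = -28/17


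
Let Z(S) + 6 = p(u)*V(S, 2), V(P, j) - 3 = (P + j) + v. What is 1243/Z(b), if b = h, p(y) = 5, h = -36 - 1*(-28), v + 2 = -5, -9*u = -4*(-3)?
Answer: -1243/56 ≈ -22.196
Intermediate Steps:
u = -4/3 (u = -(-4)*(-3)/9 = -⅑*12 = -4/3 ≈ -1.3333)
v = -7 (v = -2 - 5 = -7)
h = -8 (h = -36 + 28 = -8)
V(P, j) = -4 + P + j (V(P, j) = 3 + ((P + j) - 7) = 3 + (-7 + P + j) = -4 + P + j)
b = -8
Z(S) = -16 + 5*S (Z(S) = -6 + 5*(-4 + S + 2) = -6 + 5*(-2 + S) = -6 + (-10 + 5*S) = -16 + 5*S)
1243/Z(b) = 1243/(-16 + 5*(-8)) = 1243/(-16 - 40) = 1243/(-56) = 1243*(-1/56) = -1243/56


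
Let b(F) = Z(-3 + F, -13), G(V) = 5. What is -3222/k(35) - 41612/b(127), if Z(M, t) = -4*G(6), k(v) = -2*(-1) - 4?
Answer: 18458/5 ≈ 3691.6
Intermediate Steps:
k(v) = -2 (k(v) = 2 - 4 = -2)
Z(M, t) = -20 (Z(M, t) = -4*5 = -20)
b(F) = -20
-3222/k(35) - 41612/b(127) = -3222/(-2) - 41612/(-20) = -3222*(-1/2) - 41612*(-1/20) = 1611 + 10403/5 = 18458/5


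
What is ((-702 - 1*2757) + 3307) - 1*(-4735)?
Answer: 4583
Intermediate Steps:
((-702 - 1*2757) + 3307) - 1*(-4735) = ((-702 - 2757) + 3307) + 4735 = (-3459 + 3307) + 4735 = -152 + 4735 = 4583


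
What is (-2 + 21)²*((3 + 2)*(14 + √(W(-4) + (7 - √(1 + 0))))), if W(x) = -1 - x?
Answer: 30685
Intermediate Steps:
(-2 + 21)²*((3 + 2)*(14 + √(W(-4) + (7 - √(1 + 0))))) = (-2 + 21)²*((3 + 2)*(14 + √((-1 - 1*(-4)) + (7 - √(1 + 0))))) = 19²*(5*(14 + √((-1 + 4) + (7 - √1)))) = 361*(5*(14 + √(3 + (7 - 1*1)))) = 361*(5*(14 + √(3 + (7 - 1)))) = 361*(5*(14 + √(3 + 6))) = 361*(5*(14 + √9)) = 361*(5*(14 + 3)) = 361*(5*17) = 361*85 = 30685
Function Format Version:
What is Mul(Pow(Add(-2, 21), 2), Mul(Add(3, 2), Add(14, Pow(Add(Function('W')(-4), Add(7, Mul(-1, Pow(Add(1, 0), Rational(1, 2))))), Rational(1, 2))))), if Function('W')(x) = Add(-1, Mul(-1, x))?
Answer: 30685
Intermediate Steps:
Mul(Pow(Add(-2, 21), 2), Mul(Add(3, 2), Add(14, Pow(Add(Function('W')(-4), Add(7, Mul(-1, Pow(Add(1, 0), Rational(1, 2))))), Rational(1, 2))))) = Mul(Pow(Add(-2, 21), 2), Mul(Add(3, 2), Add(14, Pow(Add(Add(-1, Mul(-1, -4)), Add(7, Mul(-1, Pow(Add(1, 0), Rational(1, 2))))), Rational(1, 2))))) = Mul(Pow(19, 2), Mul(5, Add(14, Pow(Add(Add(-1, 4), Add(7, Mul(-1, Pow(1, Rational(1, 2))))), Rational(1, 2))))) = Mul(361, Mul(5, Add(14, Pow(Add(3, Add(7, Mul(-1, 1))), Rational(1, 2))))) = Mul(361, Mul(5, Add(14, Pow(Add(3, Add(7, -1)), Rational(1, 2))))) = Mul(361, Mul(5, Add(14, Pow(Add(3, 6), Rational(1, 2))))) = Mul(361, Mul(5, Add(14, Pow(9, Rational(1, 2))))) = Mul(361, Mul(5, Add(14, 3))) = Mul(361, Mul(5, 17)) = Mul(361, 85) = 30685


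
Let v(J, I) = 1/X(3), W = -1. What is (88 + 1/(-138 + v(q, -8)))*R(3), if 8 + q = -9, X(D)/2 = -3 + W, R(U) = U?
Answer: 291696/1105 ≈ 263.98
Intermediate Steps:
X(D) = -8 (X(D) = 2*(-3 - 1) = 2*(-4) = -8)
q = -17 (q = -8 - 9 = -17)
v(J, I) = -1/8 (v(J, I) = 1/(-8) = -1/8)
(88 + 1/(-138 + v(q, -8)))*R(3) = (88 + 1/(-138 - 1/8))*3 = (88 + 1/(-1105/8))*3 = (88 - 8/1105)*3 = (97232/1105)*3 = 291696/1105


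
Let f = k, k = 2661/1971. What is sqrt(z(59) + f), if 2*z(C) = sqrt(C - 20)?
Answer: sqrt(259004 + 95922*sqrt(39))/438 ≈ 2.1148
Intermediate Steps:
z(C) = sqrt(-20 + C)/2 (z(C) = sqrt(C - 20)/2 = sqrt(-20 + C)/2)
k = 887/657 (k = 2661*(1/1971) = 887/657 ≈ 1.3501)
f = 887/657 ≈ 1.3501
sqrt(z(59) + f) = sqrt(sqrt(-20 + 59)/2 + 887/657) = sqrt(sqrt(39)/2 + 887/657) = sqrt(887/657 + sqrt(39)/2)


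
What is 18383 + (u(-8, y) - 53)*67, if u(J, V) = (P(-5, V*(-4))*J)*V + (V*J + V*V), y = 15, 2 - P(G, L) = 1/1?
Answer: 13827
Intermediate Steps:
P(G, L) = 1 (P(G, L) = 2 - 1/1 = 2 - 1*1 = 2 - 1 = 1)
u(J, V) = V² + 2*J*V (u(J, V) = (1*J)*V + (V*J + V*V) = J*V + (J*V + V²) = J*V + (V² + J*V) = V² + 2*J*V)
18383 + (u(-8, y) - 53)*67 = 18383 + (15*(15 + 2*(-8)) - 53)*67 = 18383 + (15*(15 - 16) - 53)*67 = 18383 + (15*(-1) - 53)*67 = 18383 + (-15 - 53)*67 = 18383 - 68*67 = 18383 - 4556 = 13827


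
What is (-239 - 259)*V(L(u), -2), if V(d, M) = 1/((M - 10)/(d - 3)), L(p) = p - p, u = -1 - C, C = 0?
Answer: -249/2 ≈ -124.50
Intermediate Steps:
u = -1 (u = -1 - 1*0 = -1 + 0 = -1)
L(p) = 0
V(d, M) = (-3 + d)/(-10 + M) (V(d, M) = 1/((-10 + M)/(-3 + d)) = (-3 + d)/(-10 + M))
(-239 - 259)*V(L(u), -2) = (-239 - 259)*((-3 + 0)/(-10 - 2)) = -498*(-3)/(-12) = -(-83)*(-3)/2 = -498*¼ = -249/2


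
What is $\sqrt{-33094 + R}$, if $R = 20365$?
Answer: $i \sqrt{12729} \approx 112.82 i$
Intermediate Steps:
$\sqrt{-33094 + R} = \sqrt{-33094 + 20365} = \sqrt{-12729} = i \sqrt{12729}$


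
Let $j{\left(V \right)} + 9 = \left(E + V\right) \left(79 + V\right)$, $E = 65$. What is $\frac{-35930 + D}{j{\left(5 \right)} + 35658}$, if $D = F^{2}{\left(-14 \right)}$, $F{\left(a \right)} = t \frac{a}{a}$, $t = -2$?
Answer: $- \frac{35926}{41529} \approx -0.86508$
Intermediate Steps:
$F{\left(a \right)} = -2$ ($F{\left(a \right)} = - 2 \frac{a}{a} = \left(-2\right) 1 = -2$)
$j{\left(V \right)} = -9 + \left(65 + V\right) \left(79 + V\right)$
$D = 4$ ($D = \left(-2\right)^{2} = 4$)
$\frac{-35930 + D}{j{\left(5 \right)} + 35658} = \frac{-35930 + 4}{\left(5126 + 5^{2} + 144 \cdot 5\right) + 35658} = - \frac{35926}{\left(5126 + 25 + 720\right) + 35658} = - \frac{35926}{5871 + 35658} = - \frac{35926}{41529}$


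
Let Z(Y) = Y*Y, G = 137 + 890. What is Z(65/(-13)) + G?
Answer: 1052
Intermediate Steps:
G = 1027
Z(Y) = Y**2
Z(65/(-13)) + G = (65/(-13))**2 + 1027 = (65*(-1/13))**2 + 1027 = (-5)**2 + 1027 = 25 + 1027 = 1052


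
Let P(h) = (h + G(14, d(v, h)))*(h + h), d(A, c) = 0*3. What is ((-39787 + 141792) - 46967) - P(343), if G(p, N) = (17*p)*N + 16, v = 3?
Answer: -191236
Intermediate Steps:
d(A, c) = 0
G(p, N) = 16 + 17*N*p (G(p, N) = 17*N*p + 16 = 16 + 17*N*p)
P(h) = 2*h*(16 + h) (P(h) = (h + (16 + 17*0*14))*(h + h) = (h + (16 + 0))*(2*h) = (h + 16)*(2*h) = (16 + h)*(2*h) = 2*h*(16 + h))
((-39787 + 141792) - 46967) - P(343) = ((-39787 + 141792) - 46967) - 2*343*(16 + 343) = (102005 - 46967) - 2*343*359 = 55038 - 1*246274 = 55038 - 246274 = -191236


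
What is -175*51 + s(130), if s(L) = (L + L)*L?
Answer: 24875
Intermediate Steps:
s(L) = 2*L² (s(L) = (2*L)*L = 2*L²)
-175*51 + s(130) = -175*51 + 2*130² = -8925 + 2*16900 = -8925 + 33800 = 24875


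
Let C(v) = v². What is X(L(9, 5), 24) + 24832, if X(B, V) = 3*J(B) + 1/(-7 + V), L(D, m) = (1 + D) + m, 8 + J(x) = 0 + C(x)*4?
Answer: 467637/17 ≈ 27508.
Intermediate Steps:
J(x) = -8 + 4*x² (J(x) = -8 + (0 + x²*4) = -8 + (0 + 4*x²) = -8 + 4*x²)
L(D, m) = 1 + D + m
X(B, V) = -24 + 1/(-7 + V) + 12*B² (X(B, V) = 3*(-8 + 4*B²) + 1/(-7 + V) = (-24 + 12*B²) + 1/(-7 + V) = -24 + 1/(-7 + V) + 12*B²)
X(L(9, 5), 24) + 24832 = (169 - 84*(1 + 9 + 5)² + 12*24*(-2 + (1 + 9 + 5)²))/(-7 + 24) + 24832 = (169 - 84*15² + 12*24*(-2 + 15²))/17 + 24832 = (169 - 84*225 + 12*24*(-2 + 225))/17 + 24832 = (169 - 18900 + 12*24*223)/17 + 24832 = (169 - 18900 + 64224)/17 + 24832 = (1/17)*45493 + 24832 = 45493/17 + 24832 = 467637/17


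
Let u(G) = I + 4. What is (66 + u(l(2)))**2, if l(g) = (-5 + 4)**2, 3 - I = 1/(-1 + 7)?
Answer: 190969/36 ≈ 5304.7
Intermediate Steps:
I = 17/6 (I = 3 - 1/(-1 + 7) = 3 - 1/6 = 17/6 ≈ 2.8333)
l(g) = 1 (l(g) = (-1)**2 = 1)
u(G) = 41/6 (u(G) = 17/6 + 4 = 41/6)
(66 + u(l(2)))**2 = (66 + 41/6)**2 = (437/6)**2 = 190969/36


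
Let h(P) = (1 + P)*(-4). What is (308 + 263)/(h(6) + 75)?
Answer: 571/47 ≈ 12.149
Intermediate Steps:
h(P) = -4 - 4*P
(308 + 263)/(h(6) + 75) = (308 + 263)/((-4 - 4*6) + 75) = 571/((-4 - 24) + 75) = 571/(-28 + 75) = 571/47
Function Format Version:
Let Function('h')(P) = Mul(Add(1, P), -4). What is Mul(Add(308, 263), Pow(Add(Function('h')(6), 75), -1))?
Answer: Rational(571, 47) ≈ 12.149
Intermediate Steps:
Function('h')(P) = Add(-4, Mul(-4, P))
Mul(Add(308, 263), Pow(Add(Function('h')(6), 75), -1)) = Mul(Add(308, 263), Pow(Add(Add(-4, Mul(-4, 6)), 75), -1)) = Mul(571, Pow(Add(Add(-4, -24), 75), -1)) = Mul(571, Pow(Add(-28, 75), -1)) = Mul(571, Pow(47, -1)) = Mul(571, Rational(1, 47)) = Rational(571, 47)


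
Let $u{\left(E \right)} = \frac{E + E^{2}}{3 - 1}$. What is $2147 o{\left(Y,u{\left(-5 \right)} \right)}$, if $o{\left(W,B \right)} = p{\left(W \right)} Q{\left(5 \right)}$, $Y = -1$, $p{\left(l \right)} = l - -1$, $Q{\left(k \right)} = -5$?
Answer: $0$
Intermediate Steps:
$u{\left(E \right)} = \frac{E}{2} + \frac{E^{2}}{2}$ ($u{\left(E \right)} = \frac{E + E^{2}}{2} = \left(E + E^{2}\right) \frac{1}{2} = \frac{E}{2} + \frac{E^{2}}{2}$)
$p{\left(l \right)} = 1 + l$ ($p{\left(l \right)} = l + 1 = 1 + l$)
$o{\left(W,B \right)} = -5 - 5 W$ ($o{\left(W,B \right)} = \left(1 + W\right) \left(-5\right) = -5 - 5 W$)
$2147 o{\left(Y,u{\left(-5 \right)} \right)} = 2147 \left(-5 - -5\right) = 2147 \left(-5 + 5\right) = 2147 \cdot 0 = 0$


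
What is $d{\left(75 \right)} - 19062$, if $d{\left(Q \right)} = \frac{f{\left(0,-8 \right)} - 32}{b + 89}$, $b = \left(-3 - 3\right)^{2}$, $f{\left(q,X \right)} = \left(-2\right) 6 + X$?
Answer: $- \frac{2382802}{125} \approx -19062.0$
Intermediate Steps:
$f{\left(q,X \right)} = -12 + X$
$b = 36$ ($b = \left(-6\right)^{2} = 36$)
$d{\left(Q \right)} = - \frac{52}{125}$ ($d{\left(Q \right)} = \frac{\left(-12 - 8\right) - 32}{36 + 89} = \frac{-20 - 32}{125} = \left(-52\right) \frac{1}{125} = - \frac{52}{125}$)
$d{\left(75 \right)} - 19062 = - \frac{52}{125} - 19062 = - \frac{2382802}{125}$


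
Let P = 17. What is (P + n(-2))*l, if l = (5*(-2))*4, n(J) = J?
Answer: -600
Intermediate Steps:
l = -40 (l = -10*4 = -40)
(P + n(-2))*l = (17 - 2)*(-40) = 15*(-40) = -600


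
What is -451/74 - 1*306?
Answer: -23095/74 ≈ -312.09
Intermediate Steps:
-451/74 - 1*306 = -451*1/74 - 306 = -451/74 - 306 = -23095/74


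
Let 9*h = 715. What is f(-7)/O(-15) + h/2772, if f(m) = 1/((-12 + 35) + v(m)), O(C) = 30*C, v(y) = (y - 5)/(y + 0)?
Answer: 280243/9809100 ≈ 0.028570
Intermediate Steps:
v(y) = (-5 + y)/y
f(m) = 1/(23 + (-5 + m)/m) (f(m) = 1/((-12 + 35) + (-5 + m)/m) = 1/(23 + (-5 + m)/m))
h = 715/9 (h = (1/9)*715 = 715/9 ≈ 79.444)
f(-7)/O(-15) + h/2772 = (-7/(-5 + 24*(-7)))/((30*(-15))) + (715/9)/2772 = -7/(-5 - 168)/(-450) + (715/9)*(1/2772) = -7/(-173)*(-1/450) + 65/2268 = -7*(-1/173)*(-1/450) + 65/2268 = (7/173)*(-1/450) + 65/2268 = -7/77850 + 65/2268 = 280243/9809100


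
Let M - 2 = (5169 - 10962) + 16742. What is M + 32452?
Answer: 43403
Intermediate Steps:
M = 10951 (M = 2 + ((5169 - 10962) + 16742) = 2 + (-5793 + 16742) = 2 + 10949 = 10951)
M + 32452 = 10951 + 32452 = 43403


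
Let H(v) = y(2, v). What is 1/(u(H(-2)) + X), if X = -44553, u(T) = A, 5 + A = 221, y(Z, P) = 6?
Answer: -1/44337 ≈ -2.2555e-5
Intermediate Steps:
H(v) = 6
A = 216 (A = -5 + 221 = 216)
u(T) = 216
1/(u(H(-2)) + X) = 1/(216 - 44553) = 1/(-44337) = -1/44337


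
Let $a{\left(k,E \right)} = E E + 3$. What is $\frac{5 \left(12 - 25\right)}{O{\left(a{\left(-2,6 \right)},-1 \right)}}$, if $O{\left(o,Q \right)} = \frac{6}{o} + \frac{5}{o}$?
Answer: $- \frac{2535}{11} \approx -230.45$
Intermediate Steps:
$a{\left(k,E \right)} = 3 + E^{2}$ ($a{\left(k,E \right)} = E^{2} + 3 = 3 + E^{2}$)
$O{\left(o,Q \right)} = \frac{11}{o}$
$\frac{5 \left(12 - 25\right)}{O{\left(a{\left(-2,6 \right)},-1 \right)}} = \frac{5 \left(12 - 25\right)}{11 \frac{1}{3 + 6^{2}}} = \frac{5 \left(-13\right)}{11 \frac{1}{3 + 36}} = - \frac{65}{11 \cdot \frac{1}{39}} = - \frac{65}{\frac{11}{39}} = \left(-65\right) \frac{39}{11} = - \frac{2535}{11}$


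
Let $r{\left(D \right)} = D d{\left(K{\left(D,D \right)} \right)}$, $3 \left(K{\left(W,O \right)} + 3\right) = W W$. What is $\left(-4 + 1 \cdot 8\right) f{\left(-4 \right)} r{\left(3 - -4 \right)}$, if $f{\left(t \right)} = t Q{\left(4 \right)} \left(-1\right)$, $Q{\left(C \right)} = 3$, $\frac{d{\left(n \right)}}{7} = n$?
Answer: $31360$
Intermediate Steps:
$K{\left(W,O \right)} = -3 + \frac{W^{2}}{3}$ ($K{\left(W,O \right)} = -3 + \frac{W W}{3} = -3 + \frac{W^{2}}{3}$)
$d{\left(n \right)} = 7 n$
$r{\left(D \right)} = D \left(-21 + \frac{7 D^{2}}{3}\right)$ ($r{\left(D \right)} = D 7 \left(-3 + \frac{D^{2}}{3}\right) = D \left(-21 + \frac{7 D^{2}}{3}\right)$)
$f{\left(t \right)} = - 3 t$ ($f{\left(t \right)} = t 3 \left(-1\right) = 3 t \left(-1\right) = - 3 t$)
$\left(-4 + 1 \cdot 8\right) f{\left(-4 \right)} r{\left(3 - -4 \right)} = \left(-4 + 1 \cdot 8\right) \left(\left(-3\right) \left(-4\right)\right) \frac{7 \left(3 - -4\right) \left(-9 + \left(3 - -4\right)^{2}\right)}{3} = \left(-4 + 8\right) 12 \frac{7 \left(3 + 4\right) \left(-9 + \left(3 + 4\right)^{2}\right)}{3} = 4 \cdot 12 \cdot \frac{7}{3} \cdot 7 \left(-9 + 7^{2}\right) = 48 \cdot \frac{7}{3} \cdot 7 \left(-9 + 49\right) = 48 \cdot \frac{7}{3} \cdot 7 \cdot 40 = 48 \cdot \frac{1960}{3} = 31360$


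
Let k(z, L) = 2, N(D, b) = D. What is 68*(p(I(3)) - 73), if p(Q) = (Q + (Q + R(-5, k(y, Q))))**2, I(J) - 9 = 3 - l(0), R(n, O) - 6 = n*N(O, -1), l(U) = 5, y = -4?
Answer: 1836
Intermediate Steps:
R(n, O) = 6 + O*n (R(n, O) = 6 + n*O = 6 + O*n)
I(J) = 7 (I(J) = 9 + (3 - 1*5) = 9 + (3 - 5) = 9 - 2 = 7)
p(Q) = (-4 + 2*Q)**2 (p(Q) = (Q + (Q + (6 + 2*(-5))))**2 = (Q + (Q + (6 - 10)))**2 = (Q + (Q - 4))**2 = (Q + (-4 + Q))**2 = (-4 + 2*Q)**2)
68*(p(I(3)) - 73) = 68*(4*(-2 + 7)**2 - 73) = 68*(4*5**2 - 73) = 68*(4*25 - 73) = 68*(100 - 73) = 68*27 = 1836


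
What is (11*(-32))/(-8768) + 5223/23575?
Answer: 1690427/6459550 ≈ 0.26169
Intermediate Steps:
(11*(-32))/(-8768) + 5223/23575 = -352*(-1/8768) + 5223*(1/23575) = 11/274 + 5223/23575 = 1690427/6459550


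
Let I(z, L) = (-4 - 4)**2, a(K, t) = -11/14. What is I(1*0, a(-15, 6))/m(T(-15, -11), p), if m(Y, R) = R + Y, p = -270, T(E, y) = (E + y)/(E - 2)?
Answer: -272/1141 ≈ -0.23839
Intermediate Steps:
T(E, y) = (E + y)/(-2 + E)
a(K, t) = -11/14 (a(K, t) = -11*1/14 = -11/14)
I(z, L) = 64 (I(z, L) = (-8)**2 = 64)
I(1*0, a(-15, 6))/m(T(-15, -11), p) = 64/(-270 + (-15 - 11)/(-2 - 15)) = 64/(-270 - 26/(-17)) = 64/(-270 - 1/17*(-26)) = 64/(-270 + 26/17) = 64/(-4564/17) = 64*(-17/4564) = -272/1141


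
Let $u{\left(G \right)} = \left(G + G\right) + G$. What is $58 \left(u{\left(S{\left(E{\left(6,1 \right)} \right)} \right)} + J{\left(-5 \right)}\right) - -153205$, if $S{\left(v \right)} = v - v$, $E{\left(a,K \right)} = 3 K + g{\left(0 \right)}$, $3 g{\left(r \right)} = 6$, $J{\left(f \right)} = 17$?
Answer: $154191$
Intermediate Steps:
$g{\left(r \right)} = 2$ ($g{\left(r \right)} = \frac{1}{3} \cdot 6 = 2$)
$E{\left(a,K \right)} = 2 + 3 K$ ($E{\left(a,K \right)} = 3 K + 2 = 2 + 3 K$)
$S{\left(v \right)} = 0$
$u{\left(G \right)} = 3 G$ ($u{\left(G \right)} = 2 G + G = 3 G$)
$58 \left(u{\left(S{\left(E{\left(6,1 \right)} \right)} \right)} + J{\left(-5 \right)}\right) - -153205 = 58 \left(3 \cdot 0 + 17\right) - -153205 = 58 \left(0 + 17\right) + 153205 = 58 \cdot 17 + 153205 = 986 + 153205 = 154191$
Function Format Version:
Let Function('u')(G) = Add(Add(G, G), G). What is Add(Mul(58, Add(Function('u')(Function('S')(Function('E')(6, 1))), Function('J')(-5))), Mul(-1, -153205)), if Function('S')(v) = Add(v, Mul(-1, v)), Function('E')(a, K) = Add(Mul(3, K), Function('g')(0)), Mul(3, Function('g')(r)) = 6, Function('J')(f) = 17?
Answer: 154191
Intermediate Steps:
Function('g')(r) = 2 (Function('g')(r) = Mul(Rational(1, 3), 6) = 2)
Function('E')(a, K) = Add(2, Mul(3, K)) (Function('E')(a, K) = Add(Mul(3, K), 2) = Add(2, Mul(3, K)))
Function('S')(v) = 0
Function('u')(G) = Mul(3, G) (Function('u')(G) = Add(Mul(2, G), G) = Mul(3, G))
Add(Mul(58, Add(Function('u')(Function('S')(Function('E')(6, 1))), Function('J')(-5))), Mul(-1, -153205)) = Add(Mul(58, Add(Mul(3, 0), 17)), Mul(-1, -153205)) = Add(Mul(58, Add(0, 17)), 153205) = Add(Mul(58, 17), 153205) = Add(986, 153205) = 154191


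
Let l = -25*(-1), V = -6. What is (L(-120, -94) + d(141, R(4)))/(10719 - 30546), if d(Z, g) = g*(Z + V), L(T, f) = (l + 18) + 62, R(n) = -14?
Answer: 595/6609 ≈ 0.090029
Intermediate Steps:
l = 25
L(T, f) = 105 (L(T, f) = (25 + 18) + 62 = 43 + 62 = 105)
d(Z, g) = g*(-6 + Z) (d(Z, g) = g*(Z - 6) = g*(-6 + Z))
(L(-120, -94) + d(141, R(4)))/(10719 - 30546) = (105 - 14*(-6 + 141))/(10719 - 30546) = (105 - 14*135)/(-19827) = (105 - 1890)*(-1/19827) = -1785*(-1/19827) = 595/6609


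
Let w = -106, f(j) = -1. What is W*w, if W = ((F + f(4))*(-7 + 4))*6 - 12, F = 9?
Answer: 16536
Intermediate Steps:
W = -156 (W = ((9 - 1)*(-7 + 4))*6 - 12 = (8*(-3))*6 - 12 = -24*6 - 12 = -144 - 12 = -156)
W*w = -156*(-106) = 16536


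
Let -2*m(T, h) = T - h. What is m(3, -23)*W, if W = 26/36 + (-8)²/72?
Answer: -377/18 ≈ -20.944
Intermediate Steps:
m(T, h) = h/2 - T/2 (m(T, h) = -(T - h)/2 = h/2 - T/2)
W = 29/18 (W = 26*(1/36) + 64*(1/72) = 13/18 + 8/9 = 29/18 ≈ 1.6111)
m(3, -23)*W = ((½)*(-23) - ½*3)*(29/18) = (-23/2 - 3/2)*(29/18) = -13*29/18 = -377/18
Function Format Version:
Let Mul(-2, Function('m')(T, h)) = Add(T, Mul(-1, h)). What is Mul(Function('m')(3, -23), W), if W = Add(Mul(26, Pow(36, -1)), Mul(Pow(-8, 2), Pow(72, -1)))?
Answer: Rational(-377, 18) ≈ -20.944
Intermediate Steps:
Function('m')(T, h) = Add(Mul(Rational(1, 2), h), Mul(Rational(-1, 2), T)) (Function('m')(T, h) = Mul(Rational(-1, 2), Add(T, Mul(-1, h))) = Add(Mul(Rational(1, 2), h), Mul(Rational(-1, 2), T)))
W = Rational(29, 18) (W = Add(Mul(26, Rational(1, 36)), Mul(64, Rational(1, 72))) = Add(Rational(13, 18), Rational(8, 9)) = Rational(29, 18) ≈ 1.6111)
Mul(Function('m')(3, -23), W) = Mul(Add(Mul(Rational(1, 2), -23), Mul(Rational(-1, 2), 3)), Rational(29, 18)) = Mul(Add(Rational(-23, 2), Rational(-3, 2)), Rational(29, 18)) = Mul(-13, Rational(29, 18)) = Rational(-377, 18)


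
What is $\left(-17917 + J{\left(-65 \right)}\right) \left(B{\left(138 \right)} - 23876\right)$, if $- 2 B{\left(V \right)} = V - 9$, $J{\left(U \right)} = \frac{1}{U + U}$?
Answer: $\frac{111524951891}{260} \approx 4.2894 \cdot 10^{8}$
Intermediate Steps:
$J{\left(U \right)} = \frac{1}{2 U}$
$B{\left(V \right)} = \frac{9}{2} - \frac{V}{2}$ ($B{\left(V \right)} = - \frac{V - 9}{2} = - \frac{-9 + V}{2} = \frac{9}{2} - \frac{V}{2}$)
$\left(-17917 + J{\left(-65 \right)}\right) \left(B{\left(138 \right)} - 23876\right) = \left(-17917 + \frac{1}{2 \left(-65\right)}\right) \left(\left(\frac{9}{2} - 69\right) - 23876\right) = \left(-17917 + \frac{1}{2} \left(- \frac{1}{65}\right)\right) \left(\left(\frac{9}{2} - 69\right) - 23876\right) = \left(-17917 - \frac{1}{130}\right) \left(- \frac{129}{2} - 23876\right) = \left(- \frac{2329211}{130}\right) \left(- \frac{47881}{2}\right) = \frac{111524951891}{260}$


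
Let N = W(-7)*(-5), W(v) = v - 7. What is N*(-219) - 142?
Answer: -15472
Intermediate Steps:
W(v) = -7 + v
N = 70 (N = (-7 - 7)*(-5) = -14*(-5) = 70)
N*(-219) - 142 = 70*(-219) - 142 = -15330 - 142 = -15472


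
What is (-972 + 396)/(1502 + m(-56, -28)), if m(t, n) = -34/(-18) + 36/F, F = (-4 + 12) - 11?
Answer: -5184/13427 ≈ -0.38609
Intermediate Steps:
F = -3 (F = 8 - 11 = -3)
m(t, n) = -91/9 (m(t, n) = -34/(-18) + 36/(-3) = -34*(-1/18) + 36*(-1/3) = 17/9 - 12 = -91/9)
(-972 + 396)/(1502 + m(-56, -28)) = (-972 + 396)/(1502 - 91/9) = -576/13427/9 = -576*9/13427 = -5184/13427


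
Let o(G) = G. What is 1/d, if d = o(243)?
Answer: 1/243 ≈ 0.0041152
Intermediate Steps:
d = 243
1/d = 1/243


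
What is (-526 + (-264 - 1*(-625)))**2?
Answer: 27225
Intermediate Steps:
(-526 + (-264 - 1*(-625)))**2 = (-526 + (-264 + 625))**2 = (-526 + 361)**2 = (-165)**2 = 27225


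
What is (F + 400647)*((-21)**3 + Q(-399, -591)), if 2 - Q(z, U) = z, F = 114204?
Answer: -4561579860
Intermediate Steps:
Q(z, U) = 2 - z
(F + 400647)*((-21)**3 + Q(-399, -591)) = (114204 + 400647)*((-21)**3 + (2 - 1*(-399))) = 514851*(-9261 + (2 + 399)) = 514851*(-9261 + 401) = 514851*(-8860) = -4561579860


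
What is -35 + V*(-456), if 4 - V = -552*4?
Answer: -1008707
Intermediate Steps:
V = 2212 (V = 4 - (-552)*4 = 4 - 1*(-2208) = 4 + 2208 = 2212)
-35 + V*(-456) = -35 + 2212*(-456) = -35 - 1008672 = -1008707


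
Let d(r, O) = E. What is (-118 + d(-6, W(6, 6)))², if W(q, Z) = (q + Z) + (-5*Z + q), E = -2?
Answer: 14400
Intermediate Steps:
W(q, Z) = -4*Z + 2*q (W(q, Z) = (Z + q) + (q - 5*Z) = -4*Z + 2*q)
d(r, O) = -2
(-118 + d(-6, W(6, 6)))² = (-118 - 2)² = (-120)² = 14400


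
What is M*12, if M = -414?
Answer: -4968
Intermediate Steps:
M*12 = -414*12 = -4968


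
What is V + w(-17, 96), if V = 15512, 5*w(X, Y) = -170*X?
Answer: 16090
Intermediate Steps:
w(X, Y) = -34*X (w(X, Y) = (-170*X)/5 = -34*X)
V + w(-17, 96) = 15512 - 34*(-17) = 15512 + 578 = 16090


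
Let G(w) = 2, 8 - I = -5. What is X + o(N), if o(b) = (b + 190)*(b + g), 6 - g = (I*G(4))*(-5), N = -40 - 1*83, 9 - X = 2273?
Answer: -1393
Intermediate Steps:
I = 13 (I = 8 - 1*(-5) = 8 + 5 = 13)
X = -2264 (X = 9 - 1*2273 = 9 - 2273 = -2264)
N = -123 (N = -40 - 83 = -123)
g = 136 (g = 6 - 13*2*(-5) = 6 - 26*(-5) = 6 - 1*(-130) = 6 + 130 = 136)
o(b) = (136 + b)*(190 + b) (o(b) = (b + 190)*(b + 136) = (190 + b)*(136 + b) = (136 + b)*(190 + b))
X + o(N) = -2264 + (25840 + (-123)**2 + 326*(-123)) = -2264 + (25840 + 15129 - 40098) = -2264 + 871 = -1393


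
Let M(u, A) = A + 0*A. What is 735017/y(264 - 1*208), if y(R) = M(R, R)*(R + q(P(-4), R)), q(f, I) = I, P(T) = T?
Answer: 735017/6272 ≈ 117.19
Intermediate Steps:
M(u, A) = A (M(u, A) = A + 0 = A)
y(R) = 2*R² (y(R) = R*(R + R) = R*(2*R) = 2*R²)
735017/y(264 - 1*208) = 735017/((2*(264 - 1*208)²)) = 735017/((2*(264 - 208)²)) = 735017/((2*56²)) = 735017/((2*3136)) = 735017/6272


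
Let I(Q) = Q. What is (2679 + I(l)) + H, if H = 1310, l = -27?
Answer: 3962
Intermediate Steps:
(2679 + I(l)) + H = (2679 - 27) + 1310 = 2652 + 1310 = 3962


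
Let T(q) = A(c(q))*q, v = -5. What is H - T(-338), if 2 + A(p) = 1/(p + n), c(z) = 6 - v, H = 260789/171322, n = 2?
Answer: -111098511/171322 ≈ -648.48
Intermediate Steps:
H = 260789/171322 (H = 260789*(1/171322) = 260789/171322 ≈ 1.5222)
c(z) = 11 (c(z) = 6 - 1*(-5) = 6 + 5 = 11)
A(p) = -2 + 1/(2 + p) (A(p) = -2 + 1/(p + 2) = -2 + 1/(2 + p))
T(q) = -25*q/13 (T(q) = ((-3 - 2*11)/(2 + 11))*q = ((-3 - 22)/13)*q = ((1/13)*(-25))*q = -25*q/13)
H - T(-338) = 260789/171322 - (-25)*(-338)/13 = 260789/171322 - 1*650 = 260789/171322 - 650 = -111098511/171322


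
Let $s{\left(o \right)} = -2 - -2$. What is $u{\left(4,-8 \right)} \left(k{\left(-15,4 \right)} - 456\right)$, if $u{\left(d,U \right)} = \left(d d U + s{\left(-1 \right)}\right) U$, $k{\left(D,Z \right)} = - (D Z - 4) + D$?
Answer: $-416768$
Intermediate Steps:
$s{\left(o \right)} = 0$ ($s{\left(o \right)} = -2 + 2 = 0$)
$k{\left(D,Z \right)} = 4 + D - D Z$ ($k{\left(D,Z \right)} = - (-4 + D Z) + D = \left(4 - D Z\right) + D = 4 + D - D Z$)
$u{\left(d,U \right)} = U^{2} d^{2}$ ($u{\left(d,U \right)} = \left(d d U + 0\right) U = \left(d^{2} U + 0\right) U = \left(U d^{2} + 0\right) U = U d^{2} U = U^{2} d^{2}$)
$u{\left(4,-8 \right)} \left(k{\left(-15,4 \right)} - 456\right) = \left(-8\right)^{2} \cdot 4^{2} \left(\left(4 - 15 - \left(-15\right) 4\right) - 456\right) = 64 \cdot 16 \left(\left(4 - 15 + 60\right) - 456\right) = 1024 \left(49 - 456\right) = 1024 \left(-407\right) = -416768$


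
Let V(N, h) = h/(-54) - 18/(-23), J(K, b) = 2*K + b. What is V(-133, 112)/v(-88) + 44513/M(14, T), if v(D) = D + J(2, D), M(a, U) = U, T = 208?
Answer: 1188672343/5554224 ≈ 214.01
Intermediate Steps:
J(K, b) = b + 2*K
V(N, h) = 18/23 - h/54 (V(N, h) = h*(-1/54) - 18*(-1/23) = -h/54 + 18/23 = 18/23 - h/54)
v(D) = 4 + 2*D (v(D) = D + (D + 2*2) = D + (D + 4) = D + (4 + D) = 4 + 2*D)
V(-133, 112)/v(-88) + 44513/M(14, T) = (18/23 - 1/54*112)/(4 + 2*(-88)) + 44513/208 = (18/23 - 56/27)/(4 - 176) + 44513*(1/208) = -802/621/(-172) + 44513/208 = -802/621*(-1/172) + 44513/208 = 401/53406 + 44513/208 = 1188672343/5554224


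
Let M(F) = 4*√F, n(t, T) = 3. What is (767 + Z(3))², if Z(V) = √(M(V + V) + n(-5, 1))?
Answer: (767 + √(3 + 4*√6))² ≈ 5.9379e+5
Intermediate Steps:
Z(V) = √(3 + 4*√2*√V) (Z(V) = √(4*√(V + V) + 3) = √(4*√(2*V) + 3) = √(4*(√2*√V) + 3) = √(4*√2*√V + 3) = √(3 + 4*√2*√V))
(767 + Z(3))² = (767 + √(3 + 4*√2*√3))² = (767 + √(3 + 4*√6))²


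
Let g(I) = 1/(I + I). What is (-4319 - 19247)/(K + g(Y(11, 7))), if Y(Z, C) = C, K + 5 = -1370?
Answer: 329924/19249 ≈ 17.140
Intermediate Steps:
K = -1375 (K = -5 - 1370 = -1375)
g(I) = 1/(2*I)
(-4319 - 19247)/(K + g(Y(11, 7))) = (-4319 - 19247)/(-1375 + (½)/7) = -23566/(-1375 + (½)*(⅐)) = -23566/(-1375 + 1/14) = -23566/(-19249/14) = -23566*(-14/19249) = 329924/19249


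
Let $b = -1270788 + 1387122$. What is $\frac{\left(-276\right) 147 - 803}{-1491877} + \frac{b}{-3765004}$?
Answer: $- \frac{8889489209}{2808461436254} \approx -0.0031653$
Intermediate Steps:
$b = 116334$
$\frac{\left(-276\right) 147 - 803}{-1491877} + \frac{b}{-3765004} = \frac{\left(-276\right) 147 - 803}{-1491877} + \frac{116334}{-3765004} = \left(-40572 - 803\right) \left(- \frac{1}{1491877}\right) + 116334 \left(- \frac{1}{3765004}\right) = \left(-41375\right) \left(- \frac{1}{1491877}\right) - \frac{58167}{1882502} = \frac{41375}{1491877} - \frac{58167}{1882502} = - \frac{8889489209}{2808461436254}$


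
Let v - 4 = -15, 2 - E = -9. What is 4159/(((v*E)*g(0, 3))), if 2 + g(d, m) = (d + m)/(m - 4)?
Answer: 4159/605 ≈ 6.8744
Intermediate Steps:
E = 11 (E = 2 - 1*(-9) = 2 + 9 = 11)
v = -11 (v = 4 - 15 = -11)
g(d, m) = -2 + (d + m)/(-4 + m) (g(d, m) = -2 + (d + m)/(m - 4) = -2 + (d + m)/(-4 + m))
4159/(((v*E)*g(0, 3))) = 4159/(((-11*11)*((8 + 0 - 1*3)/(-4 + 3)))) = 4159/((-121*(8 + 0 - 3)/(-1))) = 4159/((-(-121)*5)) = 4159/((-121*(-5))) = 4159/605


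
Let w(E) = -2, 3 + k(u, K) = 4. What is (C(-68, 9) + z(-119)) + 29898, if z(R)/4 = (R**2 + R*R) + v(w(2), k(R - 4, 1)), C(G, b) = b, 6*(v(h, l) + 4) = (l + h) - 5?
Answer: 143175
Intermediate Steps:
k(u, K) = 1 (k(u, K) = -3 + 4 = 1)
v(h, l) = -29/6 + h/6 + l/6 (v(h, l) = -4 + ((l + h) - 5)/6 = -4 + ((h + l) - 5)/6 = -4 + (-5 + h + l)/6 = -4 + (-5/6 + h/6 + l/6) = -29/6 + h/6 + l/6)
z(R) = -20 + 8*R**2 (z(R) = 4*((R**2 + R*R) + (-29/6 + (1/6)*(-2) + (1/6)*1)) = 4*((R**2 + R**2) + (-29/6 - 1/3 + 1/6)) = 4*(2*R**2 - 5) = 4*(-5 + 2*R**2) = -20 + 8*R**2)
(C(-68, 9) + z(-119)) + 29898 = (9 + (-20 + 8*(-119)**2)) + 29898 = (9 + (-20 + 8*14161)) + 29898 = (9 + (-20 + 113288)) + 29898 = (9 + 113268) + 29898 = 113277 + 29898 = 143175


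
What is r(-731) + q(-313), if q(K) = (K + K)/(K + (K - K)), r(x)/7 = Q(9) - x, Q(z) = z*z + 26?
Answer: 5868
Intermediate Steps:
Q(z) = 26 + z² (Q(z) = z² + 26 = 26 + z²)
r(x) = 749 - 7*x (r(x) = 7*((26 + 9²) - x) = 7*((26 + 81) - x) = 7*(107 - x) = 749 - 7*x)
q(K) = 2 (q(K) = (2*K)/(K + 0) = (2*K)/K = 2)
r(-731) + q(-313) = (749 - 7*(-731)) + 2 = (749 + 5117) + 2 = 5866 + 2 = 5868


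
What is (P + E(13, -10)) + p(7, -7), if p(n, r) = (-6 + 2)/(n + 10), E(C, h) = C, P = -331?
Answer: -5410/17 ≈ -318.24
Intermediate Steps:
p(n, r) = -4/(10 + n)
(P + E(13, -10)) + p(7, -7) = (-331 + 13) - 4/(10 + 7) = -318 - 4/17 = -5410/17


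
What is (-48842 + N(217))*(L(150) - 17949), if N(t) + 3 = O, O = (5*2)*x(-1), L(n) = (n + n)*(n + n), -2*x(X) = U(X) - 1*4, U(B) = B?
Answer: -3517529820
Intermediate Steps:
x(X) = 2 - X/2 (x(X) = -(X - 1*4)/2 = -(X - 4)/2 = -(-4 + X)/2 = 2 - X/2)
L(n) = 4*n² (L(n) = (2*n)*(2*n) = 4*n²)
O = 25 (O = (5*2)*(2 - ½*(-1)) = 10*(2 + ½) = 10*(5/2) = 25)
N(t) = 22 (N(t) = -3 + 25 = 22)
(-48842 + N(217))*(L(150) - 17949) = (-48842 + 22)*(4*150² - 17949) = -48820*(4*22500 - 17949) = -48820*(90000 - 17949) = -48820*72051 = -3517529820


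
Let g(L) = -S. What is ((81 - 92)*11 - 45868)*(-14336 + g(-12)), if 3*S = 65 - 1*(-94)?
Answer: 661735721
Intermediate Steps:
S = 53 (S = (65 - 1*(-94))/3 = (65 + 94)/3 = (⅓)*159 = 53)
g(L) = -53 (g(L) = -1*53 = -53)
((81 - 92)*11 - 45868)*(-14336 + g(-12)) = ((81 - 92)*11 - 45868)*(-14336 - 53) = (-11*11 - 45868)*(-14389) = (-121 - 45868)*(-14389) = -45989*(-14389) = 661735721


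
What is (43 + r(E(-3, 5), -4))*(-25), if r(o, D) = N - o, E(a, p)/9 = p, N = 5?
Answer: -75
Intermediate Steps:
E(a, p) = 9*p
r(o, D) = 5 - o
(43 + r(E(-3, 5), -4))*(-25) = (43 + (5 - 9*5))*(-25) = (43 + (5 - 1*45))*(-25) = (43 + (5 - 45))*(-25) = (43 - 40)*(-25) = 3*(-25) = -75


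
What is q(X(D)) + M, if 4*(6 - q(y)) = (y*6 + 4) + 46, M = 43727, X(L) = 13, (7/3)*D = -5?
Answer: 43701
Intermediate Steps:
D = -15/7 (D = (3/7)*(-5) = -15/7 ≈ -2.1429)
q(y) = -13/2 - 3*y/2 (q(y) = 6 - ((y*6 + 4) + 46)/4 = 6 - ((6*y + 4) + 46)/4 = 6 - ((4 + 6*y) + 46)/4 = 6 - (50 + 6*y)/4 = 6 + (-25/2 - 3*y/2) = -13/2 - 3*y/2)
q(X(D)) + M = (-13/2 - 3/2*13) + 43727 = (-13/2 - 39/2) + 43727 = -26 + 43727 = 43701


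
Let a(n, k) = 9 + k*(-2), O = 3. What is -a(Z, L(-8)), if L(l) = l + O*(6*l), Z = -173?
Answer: -313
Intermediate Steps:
L(l) = 19*l (L(l) = l + 3*(6*l) = l + 18*l = 19*l)
a(n, k) = 9 - 2*k
-a(Z, L(-8)) = -(9 - 38*(-8)) = -(9 - 2*(-152)) = -(9 + 304) = -1*313 = -313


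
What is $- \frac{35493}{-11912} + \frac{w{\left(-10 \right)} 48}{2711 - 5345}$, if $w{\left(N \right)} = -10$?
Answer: $\frac{16534387}{5229368} \approx 3.1618$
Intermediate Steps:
$- \frac{35493}{-11912} + \frac{w{\left(-10 \right)} 48}{2711 - 5345} = - \frac{35493}{-11912} + \frac{\left(-10\right) 48}{2711 - 5345} = \left(-35493\right) \left(- \frac{1}{11912}\right) - \frac{480}{2711 - 5345} = \frac{35493}{11912} - \frac{480}{-2634} = \frac{35493}{11912} - - \frac{80}{439} = \frac{35493}{11912} + \frac{80}{439} = \frac{16534387}{5229368}$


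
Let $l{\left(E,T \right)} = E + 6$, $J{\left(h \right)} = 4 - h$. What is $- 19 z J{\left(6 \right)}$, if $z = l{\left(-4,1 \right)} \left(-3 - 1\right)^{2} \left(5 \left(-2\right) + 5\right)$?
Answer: $-6080$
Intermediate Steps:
$l{\left(E,T \right)} = 6 + E$
$z = -160$ ($z = \left(6 - 4\right) \left(-3 - 1\right)^{2} \left(5 \left(-2\right) + 5\right) = 2 \left(-4\right)^{2} \left(-10 + 5\right) = 2 \cdot 16 \left(-5\right) = 32 \left(-5\right) = -160$)
$- 19 z J{\left(6 \right)} = \left(-19\right) \left(-160\right) \left(4 - 6\right) = 3040 \left(4 - 6\right) = 3040 \left(-2\right) = -6080$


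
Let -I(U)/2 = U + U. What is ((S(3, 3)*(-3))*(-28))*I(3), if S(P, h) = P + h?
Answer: -6048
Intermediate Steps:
I(U) = -4*U (I(U) = -2*(U + U) = -4*U)
((S(3, 3)*(-3))*(-28))*I(3) = (((3 + 3)*(-3))*(-28))*(-4*3) = ((6*(-3))*(-28))*(-12) = -18*(-28)*(-12) = 504*(-12) = -6048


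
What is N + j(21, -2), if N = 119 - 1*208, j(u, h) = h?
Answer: -91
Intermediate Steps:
N = -89 (N = 119 - 208 = -89)
N + j(21, -2) = -89 - 2 = -91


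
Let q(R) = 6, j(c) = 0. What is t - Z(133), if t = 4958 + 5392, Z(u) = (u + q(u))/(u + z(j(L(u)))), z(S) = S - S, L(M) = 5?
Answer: 1376411/133 ≈ 10349.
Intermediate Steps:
z(S) = 0
Z(u) = (6 + u)/u (Z(u) = (u + 6)/(u + 0) = (6 + u)/u)
t = 10350
t - Z(133) = 10350 - (6 + 133)/133 = 10350 - 139/133 = 1376411/133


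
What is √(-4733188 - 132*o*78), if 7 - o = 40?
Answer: 2*I*√1098355 ≈ 2096.0*I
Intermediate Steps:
o = -33 (o = 7 - 1*40 = 7 - 40 = -33)
√(-4733188 - 132*o*78) = √(-4733188 - 132*(-33)*78) = √(-4733188 + 4356*78) = √(-4733188 + 339768) = √(-4393420) = 2*I*√1098355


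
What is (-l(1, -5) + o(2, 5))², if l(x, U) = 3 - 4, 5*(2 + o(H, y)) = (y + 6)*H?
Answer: 289/25 ≈ 11.560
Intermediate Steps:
o(H, y) = -2 + H*(6 + y)/5 (o(H, y) = -2 + ((y + 6)*H)/5 = -2 + ((6 + y)*H)/5 = -2 + (H*(6 + y))/5 = -2 + H*(6 + y)/5)
l(x, U) = -1
(-l(1, -5) + o(2, 5))² = (-1*(-1) + (-2 + (6/5)*2 + (⅕)*2*5))² = (1 + (-2 + 12/5 + 2))² = (1 + 12/5)² = (17/5)² = 289/25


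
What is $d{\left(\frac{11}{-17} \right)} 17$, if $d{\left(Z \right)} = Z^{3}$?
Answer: $- \frac{1331}{289} \approx -4.6055$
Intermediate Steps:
$d{\left(\frac{11}{-17} \right)} 17 = \left(\frac{11}{-17}\right)^{3} \cdot 17 = \left(11 \left(- \frac{1}{17}\right)\right)^{3} \cdot 17 = \left(- \frac{11}{17}\right)^{3} \cdot 17 = \left(- \frac{1331}{4913}\right) 17 = - \frac{1331}{289}$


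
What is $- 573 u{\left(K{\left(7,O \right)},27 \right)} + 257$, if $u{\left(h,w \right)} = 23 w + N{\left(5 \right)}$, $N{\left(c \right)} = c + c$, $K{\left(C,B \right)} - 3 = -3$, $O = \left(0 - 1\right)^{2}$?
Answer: $-361306$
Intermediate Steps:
$O = 1$ ($O = \left(-1\right)^{2} = 1$)
$K{\left(C,B \right)} = 0$ ($K{\left(C,B \right)} = 3 - 3 = 0$)
$N{\left(c \right)} = 2 c$
$u{\left(h,w \right)} = 10 + 23 w$ ($u{\left(h,w \right)} = 23 w + 2 \cdot 5 = 23 w + 10 = 10 + 23 w$)
$- 573 u{\left(K{\left(7,O \right)},27 \right)} + 257 = - 573 \left(10 + 23 \cdot 27\right) + 257 = - 573 \left(10 + 621\right) + 257 = \left(-573\right) 631 + 257 = -361563 + 257 = -361306$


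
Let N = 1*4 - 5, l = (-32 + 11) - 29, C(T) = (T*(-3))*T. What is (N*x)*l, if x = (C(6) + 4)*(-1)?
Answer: 5200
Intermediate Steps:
C(T) = -3*T**2 (C(T) = (-3*T)*T = -3*T**2)
l = -50 (l = -21 - 29 = -50)
N = -1 (N = 4 - 5 = -1)
x = 104 (x = (-3*6**2 + 4)*(-1) = (-3*36 + 4)*(-1) = (-108 + 4)*(-1) = -104*(-1) = 104)
(N*x)*l = -1*104*(-50) = -104*(-50) = 5200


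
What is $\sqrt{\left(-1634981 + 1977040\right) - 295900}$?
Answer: $\sqrt{46159} \approx 214.85$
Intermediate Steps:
$\sqrt{\left(-1634981 + 1977040\right) - 295900} = \sqrt{342059 - 295900} = \sqrt{46159}$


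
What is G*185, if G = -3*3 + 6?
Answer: -555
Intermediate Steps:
G = -3 (G = -9 + 6 = -3)
G*185 = -3*185 = -555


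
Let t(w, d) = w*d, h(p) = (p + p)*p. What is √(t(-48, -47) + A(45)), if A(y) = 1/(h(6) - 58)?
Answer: √442190/14 ≈ 47.498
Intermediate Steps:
h(p) = 2*p² (h(p) = (2*p)*p = 2*p²)
A(y) = 1/14 (A(y) = 1/(2*6² - 58) = 1/(2*36 - 58) = 1/(72 - 58) = 1/14)
t(w, d) = d*w
√(t(-48, -47) + A(45)) = √(-47*(-48) + 1/14) = √(2256 + 1/14) = √(31585/14) = √442190/14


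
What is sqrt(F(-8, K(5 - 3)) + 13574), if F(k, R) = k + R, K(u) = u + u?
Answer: sqrt(13570) ≈ 116.49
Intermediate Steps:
K(u) = 2*u
F(k, R) = R + k
sqrt(F(-8, K(5 - 3)) + 13574) = sqrt((2*(5 - 3) - 8) + 13574) = sqrt((2*2 - 8) + 13574) = sqrt((4 - 8) + 13574) = sqrt(-4 + 13574) = sqrt(13570)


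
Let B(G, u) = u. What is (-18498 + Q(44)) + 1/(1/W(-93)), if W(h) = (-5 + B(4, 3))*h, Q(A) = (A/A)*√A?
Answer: -18312 + 2*√11 ≈ -18305.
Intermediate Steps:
Q(A) = √A (Q(A) = 1*√A = √A)
W(h) = -2*h (W(h) = (-5 + 3)*h = -2*h)
(-18498 + Q(44)) + 1/(1/W(-93)) = (-18498 + √44) + 1/(1/(-2*(-93))) = (-18498 + 2*√11) + 1/(1/186) = (-18498 + 2*√11) + 186 = -18312 + 2*√11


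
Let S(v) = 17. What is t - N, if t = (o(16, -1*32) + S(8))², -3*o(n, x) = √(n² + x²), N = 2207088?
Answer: -19859911/9 - 544*√5/3 ≈ -2.2071e+6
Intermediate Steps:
o(n, x) = -√(n² + x²)/3
t = (17 - 16*√5/3)² (t = (-√(16² + (-1*32)²)/3 + 17)² = (-√(256 + (-32)²)/3 + 17)² = (-√(256 + 1024)/3 + 17)² = (-16*√5/3 + 17)² = (17 - 16*√5/3)² ≈ 25.749)
t - N = (3881/9 - 544*√5/3) - 1*2207088 = (3881/9 - 544*√5/3) - 2207088 = -19859911/9 - 544*√5/3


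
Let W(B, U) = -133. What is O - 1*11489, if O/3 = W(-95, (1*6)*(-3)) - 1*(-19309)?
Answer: 46039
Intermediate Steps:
O = 57528 (O = 3*(-133 - 1*(-19309)) = 3*(-133 + 19309) = 3*19176 = 57528)
O - 1*11489 = 57528 - 1*11489 = 57528 - 11489 = 46039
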